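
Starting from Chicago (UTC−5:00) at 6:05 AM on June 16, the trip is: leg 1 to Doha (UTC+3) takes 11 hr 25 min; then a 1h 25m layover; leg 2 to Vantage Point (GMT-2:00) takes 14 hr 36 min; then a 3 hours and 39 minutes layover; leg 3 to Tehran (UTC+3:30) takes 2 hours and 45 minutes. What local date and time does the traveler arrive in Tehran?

Convert departure to UTC: 6:05 AM + 5:00 = 11:05 AM UTC on Jun 16.
Add 11 hours and 25 minutes leg 1 → 10:30 PM UTC.
Add 1 hour 25 minutes layover in Doha → 11:55 PM UTC.
Add 14 hours 36 minutes leg 2 → 2:31 PM UTC (Jun 17).
Add 3 hours 39 minutes layover in Vantage Point → 6:10 PM UTC.
Add 2 hours 45 minutes leg 3 → 8:55 PM UTC.
Tehran is UTC+3:30, so local arrival = 8:55 PM + 3:30 = 12:25 AM on Jun 18.

12:25 AM on June 18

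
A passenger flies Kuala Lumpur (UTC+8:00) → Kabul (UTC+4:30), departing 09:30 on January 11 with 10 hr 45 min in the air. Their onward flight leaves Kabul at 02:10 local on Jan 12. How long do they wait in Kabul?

9 hours 25 minutes

Convert departure to UTC: 09:30 − 8:00 = 01:30 UTC on Jan 11.
Add 10 hours 45 minutes flight time → 12:15 UTC.
Kabul is UTC+4:30, so local arrival = 12:15 + 4:30 = 16:45 on Jan 11.
Layover = 02:10 − 16:45 (+1 day) = 9 hours 25 minutes.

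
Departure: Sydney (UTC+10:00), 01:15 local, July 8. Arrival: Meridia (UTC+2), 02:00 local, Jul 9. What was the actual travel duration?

32 hours 45 minutes

Departure in UTC: 01:15 − 10:00 = 15:15 on Jul 7.
Arrival in UTC: 02:00 − 2:00 = 00:00 on Jul 9.
Elapsed = 00:00 − 15:15 (+2 days) = 32 hours 45 minutes.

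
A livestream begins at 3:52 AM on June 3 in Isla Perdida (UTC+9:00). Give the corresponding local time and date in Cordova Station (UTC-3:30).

Cordova Station is 12:30 behind Isla Perdida.
Shift by the zone difference: 3:52 AM − 12:30 = 3:22 PM on Jun 2 in Cordova Station.

3:22 PM on June 2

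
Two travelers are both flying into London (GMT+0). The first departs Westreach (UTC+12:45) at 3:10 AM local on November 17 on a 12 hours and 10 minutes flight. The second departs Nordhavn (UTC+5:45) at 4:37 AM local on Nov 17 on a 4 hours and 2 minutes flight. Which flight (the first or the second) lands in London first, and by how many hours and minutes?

the first, by 19 minutes

Flight 1 in UTC: 3:10 AM − 12:45 = 2:25 PM on Nov 16.
+12 hours 10 minutes → arrive 2:35 AM UTC on Nov 17.
Flight 2 in UTC: 4:37 AM − 5:45 = 10:52 PM on Nov 16.
+4 hours 2 minutes → arrive 2:54 AM UTC on Nov 17.
Flight 1 lands earlier by 19 minutes.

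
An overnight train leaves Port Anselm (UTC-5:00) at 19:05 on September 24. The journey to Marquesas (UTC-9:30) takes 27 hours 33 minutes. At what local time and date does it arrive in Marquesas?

Marquesas is 4:30 behind Port Anselm.
After 27 hours 33 minutes it is 22:38 (Sep 25) in Port Anselm.
Shift by the zone difference: 22:38 − 4:30 = 18:08 on Sep 25 in Marquesas.

18:08 on Sep 25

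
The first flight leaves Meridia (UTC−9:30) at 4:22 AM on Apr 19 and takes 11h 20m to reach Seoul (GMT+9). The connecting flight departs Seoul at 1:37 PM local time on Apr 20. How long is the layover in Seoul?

3 hours 25 minutes

Convert departure to UTC: 4:22 AM + 9:30 = 1:52 PM UTC on Apr 19.
Add 11 hours and 20 minutes flight time → 1:12 AM UTC (Apr 20).
Seoul is UTC+9:00, so local arrival = 1:12 AM + 9:00 = 10:12 AM on Apr 20.
Layover = 1:37 PM − 10:12 AM = 3 hours 25 minutes.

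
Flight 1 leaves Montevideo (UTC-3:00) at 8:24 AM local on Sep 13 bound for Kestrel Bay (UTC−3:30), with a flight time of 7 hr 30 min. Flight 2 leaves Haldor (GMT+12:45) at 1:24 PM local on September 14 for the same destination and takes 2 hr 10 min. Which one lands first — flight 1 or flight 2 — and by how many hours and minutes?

Flight 1 in UTC: 8:24 AM + 3:00 = 11:24 AM on Sep 13.
+7 hours 30 minutes → arrive 6:54 PM UTC on Sep 13.
Flight 2 in UTC: 1:24 PM − 12:45 = 12:39 AM on Sep 14.
+2 hours and 10 minutes → arrive 2:49 AM UTC on Sep 14.
Flight 1 lands earlier by 7 hours 55 minutes.

the first, by 7 hours 55 minutes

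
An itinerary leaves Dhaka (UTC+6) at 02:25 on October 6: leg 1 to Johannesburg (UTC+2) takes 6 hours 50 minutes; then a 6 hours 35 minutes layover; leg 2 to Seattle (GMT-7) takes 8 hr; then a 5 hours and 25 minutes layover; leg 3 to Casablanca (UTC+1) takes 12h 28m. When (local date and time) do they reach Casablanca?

12:43 on Oct 7

Convert departure to UTC: 02:25 − 6:00 = 20:25 UTC on Oct 5.
Add 6 hours and 50 minutes leg 1 → 03:15 UTC (Oct 6).
Add 6 hours and 35 minutes layover in Johannesburg → 09:50 UTC.
Add 8 hours leg 2 → 17:50 UTC.
Add 5 hours and 25 minutes layover in Seattle → 23:15 UTC.
Add 12 hours 28 minutes leg 3 → 11:43 UTC (Oct 7).
Casablanca is UTC+1:00, so local arrival = 11:43 + 1:00 = 12:43 on Oct 7.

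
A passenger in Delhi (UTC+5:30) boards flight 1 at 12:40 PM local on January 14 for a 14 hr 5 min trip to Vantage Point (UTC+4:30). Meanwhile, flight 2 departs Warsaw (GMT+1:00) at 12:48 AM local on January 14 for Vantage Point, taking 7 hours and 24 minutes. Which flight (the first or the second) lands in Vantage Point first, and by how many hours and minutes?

Flight 1 in UTC: 12:40 PM − 5:30 = 7:10 AM on Jan 14.
+14 hours 5 minutes → arrive 9:15 PM UTC on Jan 14.
Flight 2 in UTC: 12:48 AM − 1:00 = 11:48 PM on Jan 13.
+7 hours and 24 minutes → arrive 7:12 AM UTC on Jan 14.
Flight 2 lands earlier by 14 hours 3 minutes.

the second, by 14 hours 3 minutes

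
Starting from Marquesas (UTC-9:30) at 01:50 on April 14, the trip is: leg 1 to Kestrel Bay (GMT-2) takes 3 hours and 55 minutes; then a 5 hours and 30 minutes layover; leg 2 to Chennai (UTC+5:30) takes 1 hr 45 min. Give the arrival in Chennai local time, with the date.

04:00 on Apr 15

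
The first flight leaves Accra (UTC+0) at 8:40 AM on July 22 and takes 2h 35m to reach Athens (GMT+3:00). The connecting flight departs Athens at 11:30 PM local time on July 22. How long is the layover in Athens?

9 hours 15 minutes

Accra is at UTC+0, so departure is already 8:40 AM UTC on Jul 22.
Add 2 hours and 35 minutes flight time → 11:15 AM UTC.
Athens is UTC+3:00, so local arrival = 11:15 AM + 3:00 = 2:15 PM on Jul 22.
Layover = 11:30 PM − 2:15 PM = 9 hours 15 minutes.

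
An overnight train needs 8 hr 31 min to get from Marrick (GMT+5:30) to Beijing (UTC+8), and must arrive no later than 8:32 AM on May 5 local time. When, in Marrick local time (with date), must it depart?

Target arrival in UTC: 8:32 AM − 8:00 = 12:32 AM on May 5.
Subtract 8 hours and 31 minutes → departure 4:01 PM UTC on May 4.
Marrick is UTC+5:30: 4:01 PM + 5:30 = 9:31 PM on May 4.

9:31 PM on May 4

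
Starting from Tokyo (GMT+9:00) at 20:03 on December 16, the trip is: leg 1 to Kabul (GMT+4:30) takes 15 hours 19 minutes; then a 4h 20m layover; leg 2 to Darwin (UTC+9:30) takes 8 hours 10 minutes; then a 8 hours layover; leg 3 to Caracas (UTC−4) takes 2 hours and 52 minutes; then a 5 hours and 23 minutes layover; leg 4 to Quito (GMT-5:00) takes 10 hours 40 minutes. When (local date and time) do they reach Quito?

12:47 on December 18

Convert departure to UTC: 20:03 − 9:00 = 11:03 UTC on Dec 16.
Add 15 hours and 19 minutes leg 1 → 02:22 UTC (Dec 17).
Add 4 hours and 20 minutes layover in Kabul → 06:42 UTC.
Add 8 hours and 10 minutes leg 2 → 14:52 UTC.
Add 8 hours layover in Darwin → 22:52 UTC.
Add 2 hours 52 minutes leg 3 → 01:44 UTC (Dec 18).
Add 5 hours 23 minutes layover in Caracas → 07:07 UTC.
Add 10 hours and 40 minutes leg 4 → 17:47 UTC.
Quito is UTC−5:00, so local arrival = 17:47 − 5:00 = 12:47 on Dec 18.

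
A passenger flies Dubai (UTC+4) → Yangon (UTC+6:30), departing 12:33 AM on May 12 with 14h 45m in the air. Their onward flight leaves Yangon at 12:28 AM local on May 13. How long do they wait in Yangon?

6 hours 40 minutes

Convert departure to UTC: 12:33 AM − 4:00 = 8:33 PM UTC on May 11.
Add 14 hours 45 minutes flight time → 11:18 AM UTC (May 12).
Yangon is UTC+6:30, so local arrival = 11:18 AM + 6:30 = 5:48 PM on May 12.
Layover = 12:28 AM − 5:48 PM (+1 day) = 6 hours 40 minutes.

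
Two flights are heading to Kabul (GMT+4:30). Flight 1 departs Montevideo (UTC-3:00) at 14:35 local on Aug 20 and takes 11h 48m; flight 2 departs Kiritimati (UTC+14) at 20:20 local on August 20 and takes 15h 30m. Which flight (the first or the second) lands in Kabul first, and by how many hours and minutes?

the second, by 7 hours 33 minutes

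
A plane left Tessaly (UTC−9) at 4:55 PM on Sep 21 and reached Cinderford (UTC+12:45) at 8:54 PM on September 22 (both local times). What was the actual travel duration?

Cinderford is 21:45 ahead of Tessaly.
Clock-face elapsed time (ignoring zones) is 27 hours 59 minutes.
Actual elapsed = 27 hours 59 minutes − 21:45 = 6 hours 14 minutes.

6 hours 14 minutes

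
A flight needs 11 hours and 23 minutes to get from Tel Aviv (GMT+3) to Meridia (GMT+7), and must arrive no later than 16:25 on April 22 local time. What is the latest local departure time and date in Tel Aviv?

01:02 on Apr 22

Target arrival in UTC: 16:25 − 7:00 = 09:25 on Apr 22.
Subtract 11 hours and 23 minutes → departure 22:02 UTC on Apr 21.
Tel Aviv is UTC+3:00: 22:02 + 3:00 = 01:02 on Apr 22.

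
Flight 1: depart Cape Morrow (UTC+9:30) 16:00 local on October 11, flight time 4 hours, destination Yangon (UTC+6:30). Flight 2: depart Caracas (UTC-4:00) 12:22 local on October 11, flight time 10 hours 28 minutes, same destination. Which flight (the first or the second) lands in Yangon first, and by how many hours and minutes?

the first, by 16 hours 20 minutes

Flight 1 in UTC: 16:00 − 9:30 = 06:30 on Oct 11.
+4 hours → arrive 10:30 UTC on Oct 11.
Flight 2 in UTC: 12:22 + 4:00 = 16:22 on Oct 11.
+10 hours 28 minutes → arrive 02:50 UTC on Oct 12.
Flight 1 lands earlier by 16 hours 20 minutes.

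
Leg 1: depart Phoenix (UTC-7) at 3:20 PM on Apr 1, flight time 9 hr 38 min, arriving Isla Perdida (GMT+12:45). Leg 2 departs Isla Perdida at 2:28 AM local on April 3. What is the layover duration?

5 hours 45 minutes

Convert departure to UTC: 3:20 PM + 7:00 = 10:20 PM UTC on Apr 1.
Add 9 hours and 38 minutes flight time → 7:58 AM UTC (Apr 2).
Isla Perdida is UTC+12:45, so local arrival = 7:58 AM + 12:45 = 8:43 PM on Apr 2.
Layover = 2:28 AM − 8:43 PM (+1 day) = 5 hours 45 minutes.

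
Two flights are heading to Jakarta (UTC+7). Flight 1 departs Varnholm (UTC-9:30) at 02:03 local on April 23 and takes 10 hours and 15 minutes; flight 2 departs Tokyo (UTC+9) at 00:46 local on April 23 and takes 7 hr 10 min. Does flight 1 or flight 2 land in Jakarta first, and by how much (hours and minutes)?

the second, by 22 hours 52 minutes

Flight 1 in UTC: 02:03 + 9:30 = 11:33 on Apr 23.
+10 hours and 15 minutes → arrive 21:48 UTC on Apr 23.
Flight 2 in UTC: 00:46 − 9:00 = 15:46 on Apr 22.
+7 hours and 10 minutes → arrive 22:56 UTC on Apr 22.
Flight 2 lands earlier by 22 hours 52 minutes.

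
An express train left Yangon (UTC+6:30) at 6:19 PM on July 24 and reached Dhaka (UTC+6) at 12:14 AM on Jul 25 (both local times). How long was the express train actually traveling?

Dhaka is 0:30 behind Yangon.
Clock-face elapsed time (ignoring zones) is 5 hours 55 minutes.
Actual elapsed = 5 hours 55 minutes + 0:30 = 6 hours 25 minutes.

6 hours 25 minutes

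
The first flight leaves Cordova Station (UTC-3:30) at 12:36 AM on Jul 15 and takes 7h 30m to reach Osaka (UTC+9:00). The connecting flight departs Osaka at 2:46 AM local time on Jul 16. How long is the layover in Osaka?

6 hours 10 minutes

Convert departure to UTC: 12:36 AM + 3:30 = 4:06 AM UTC on Jul 15.
Add 7 hours 30 minutes flight time → 11:36 AM UTC.
Osaka is UTC+9:00, so local arrival = 11:36 AM + 9:00 = 8:36 PM on Jul 15.
Layover = 2:46 AM − 8:36 PM (+1 day) = 6 hours 10 minutes.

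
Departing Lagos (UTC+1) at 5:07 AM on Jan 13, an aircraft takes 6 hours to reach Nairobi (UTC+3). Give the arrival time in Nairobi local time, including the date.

1:07 PM on Jan 13

Convert departure to UTC: 5:07 AM − 1:00 = 4:07 AM UTC on Jan 13.
Add 6 hours travel time → 10:07 AM UTC.
Nairobi is UTC+3:00, so local arrival = 10:07 AM + 3:00 = 1:07 PM on Jan 13.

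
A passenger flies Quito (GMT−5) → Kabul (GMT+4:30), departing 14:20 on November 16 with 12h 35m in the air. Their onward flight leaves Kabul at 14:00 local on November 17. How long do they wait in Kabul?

Convert departure to UTC: 14:20 + 5:00 = 19:20 UTC on Nov 16.
Add 12 hours 35 minutes flight time → 07:55 UTC (Nov 17).
Kabul is UTC+4:30, so local arrival = 07:55 + 4:30 = 12:25 on Nov 17.
Layover = 14:00 − 12:25 = 1 hour 35 minutes.

1 hour 35 minutes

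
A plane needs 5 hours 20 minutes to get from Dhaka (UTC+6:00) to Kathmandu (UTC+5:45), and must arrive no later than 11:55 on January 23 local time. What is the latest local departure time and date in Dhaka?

Target arrival in UTC: 11:55 − 5:45 = 06:10 on Jan 23.
Subtract 5 hours 20 minutes → departure 00:50 UTC on Jan 23.
Dhaka is UTC+6:00: 00:50 + 6:00 = 06:50 on Jan 23.

06:50 on Jan 23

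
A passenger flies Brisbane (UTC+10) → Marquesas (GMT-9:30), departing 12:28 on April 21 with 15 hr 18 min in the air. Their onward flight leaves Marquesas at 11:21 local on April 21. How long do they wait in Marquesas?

Convert departure to UTC: 12:28 − 10:00 = 02:28 UTC on Apr 21.
Add 15 hours and 18 minutes flight time → 17:46 UTC.
Marquesas is UTC−9:30, so local arrival = 17:46 − 9:30 = 08:16 on Apr 21.
Layover = 11:21 − 08:16 = 3 hours 5 minutes.

3 hours 5 minutes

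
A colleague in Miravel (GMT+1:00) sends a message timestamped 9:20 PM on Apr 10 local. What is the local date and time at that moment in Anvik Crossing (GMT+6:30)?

Anvik Crossing is 5:30 ahead of Miravel.
Shift by the zone difference: 9:20 PM + 5:30 = 2:50 AM on Apr 11 in Anvik Crossing.

2:50 AM on April 11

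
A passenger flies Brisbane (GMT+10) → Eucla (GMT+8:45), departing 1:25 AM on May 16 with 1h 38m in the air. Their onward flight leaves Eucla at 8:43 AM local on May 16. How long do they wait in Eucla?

6 hours 55 minutes

Convert departure to UTC: 1:25 AM − 10:00 = 3:25 PM UTC on May 15.
Add 1 hour and 38 minutes flight time → 5:03 PM UTC.
Eucla is UTC+8:45, so local arrival = 5:03 PM + 8:45 = 1:48 AM on May 16.
Layover = 8:43 AM − 1:48 AM = 6 hours 55 minutes.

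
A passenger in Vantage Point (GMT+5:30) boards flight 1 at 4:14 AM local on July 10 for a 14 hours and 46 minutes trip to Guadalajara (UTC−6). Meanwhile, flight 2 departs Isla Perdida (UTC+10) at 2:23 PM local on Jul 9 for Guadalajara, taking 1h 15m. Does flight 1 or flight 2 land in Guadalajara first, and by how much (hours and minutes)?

Flight 1 in UTC: 4:14 AM − 5:30 = 10:44 PM on Jul 9.
+14 hours and 46 minutes → arrive 1:30 PM UTC on Jul 10.
Flight 2 in UTC: 2:23 PM − 10:00 = 4:23 AM on Jul 9.
+1 hour and 15 minutes → arrive 5:38 AM UTC on Jul 9.
Flight 2 lands earlier by 31 hours 52 minutes.

the second, by 31 hours 52 minutes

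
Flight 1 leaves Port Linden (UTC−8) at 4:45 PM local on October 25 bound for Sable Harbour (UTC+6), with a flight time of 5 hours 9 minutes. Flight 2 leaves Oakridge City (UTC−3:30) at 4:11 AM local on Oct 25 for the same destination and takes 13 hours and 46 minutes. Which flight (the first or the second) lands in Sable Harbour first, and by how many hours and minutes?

the second, by 8 hours 27 minutes

Flight 1 in UTC: 4:45 PM + 8:00 = 12:45 AM on Oct 26.
+5 hours and 9 minutes → arrive 5:54 AM UTC on Oct 26.
Flight 2 in UTC: 4:11 AM + 3:30 = 7:41 AM on Oct 25.
+13 hours 46 minutes → arrive 9:27 PM UTC on Oct 25.
Flight 2 lands earlier by 8 hours 27 minutes.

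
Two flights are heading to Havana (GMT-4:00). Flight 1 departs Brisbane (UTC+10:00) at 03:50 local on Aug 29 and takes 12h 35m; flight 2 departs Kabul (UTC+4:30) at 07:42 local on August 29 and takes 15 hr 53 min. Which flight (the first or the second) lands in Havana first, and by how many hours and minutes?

the first, by 12 hours 40 minutes

Flight 1 in UTC: 03:50 − 10:00 = 17:50 on Aug 28.
+12 hours and 35 minutes → arrive 06:25 UTC on Aug 29.
Flight 2 in UTC: 07:42 − 4:30 = 03:12 on Aug 29.
+15 hours 53 minutes → arrive 19:05 UTC on Aug 29.
Flight 1 lands earlier by 12 hours 40 minutes.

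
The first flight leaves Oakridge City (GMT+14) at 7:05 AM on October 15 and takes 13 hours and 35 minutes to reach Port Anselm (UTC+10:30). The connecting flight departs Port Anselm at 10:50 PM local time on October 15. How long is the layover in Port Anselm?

5 hours 40 minutes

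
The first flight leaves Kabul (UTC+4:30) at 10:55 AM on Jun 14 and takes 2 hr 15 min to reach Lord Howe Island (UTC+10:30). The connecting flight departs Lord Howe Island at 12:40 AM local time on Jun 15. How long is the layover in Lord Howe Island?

Convert departure to UTC: 10:55 AM − 4:30 = 6:25 AM UTC on Jun 14.
Add 2 hours 15 minutes flight time → 8:40 AM UTC.
Lord Howe Island is UTC+10:30, so local arrival = 8:40 AM + 10:30 = 7:10 PM on Jun 14.
Layover = 12:40 AM − 7:10 PM (+1 day) = 5 hours 30 minutes.

5 hours 30 minutes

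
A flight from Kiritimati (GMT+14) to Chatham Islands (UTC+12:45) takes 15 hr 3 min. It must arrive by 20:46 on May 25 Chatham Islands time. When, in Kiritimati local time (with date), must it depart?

Target arrival in UTC: 20:46 − 12:45 = 08:01 on May 25.
Subtract 15 hours and 3 minutes → departure 16:58 UTC on May 24.
Kiritimati is UTC+14:00: 16:58 + 14:00 = 06:58 on May 25.

06:58 on May 25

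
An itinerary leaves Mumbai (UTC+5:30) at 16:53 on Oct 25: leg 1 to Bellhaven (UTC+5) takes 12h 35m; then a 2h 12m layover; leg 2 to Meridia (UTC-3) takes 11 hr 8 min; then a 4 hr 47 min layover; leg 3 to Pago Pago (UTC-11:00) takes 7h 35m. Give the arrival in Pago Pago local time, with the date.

14:40 on October 26

Convert departure to UTC: 16:53 − 5:30 = 11:23 UTC on Oct 25.
Add 12 hours and 35 minutes leg 1 → 23:58 UTC.
Add 2 hours 12 minutes layover in Bellhaven → 02:10 UTC (Oct 26).
Add 11 hours and 8 minutes leg 2 → 13:18 UTC.
Add 4 hours and 47 minutes layover in Meridia → 18:05 UTC.
Add 7 hours 35 minutes leg 3 → 01:40 UTC (Oct 27).
Pago Pago is UTC−11:00, so local arrival = 01:40 − 11:00 = 14:40 on Oct 26.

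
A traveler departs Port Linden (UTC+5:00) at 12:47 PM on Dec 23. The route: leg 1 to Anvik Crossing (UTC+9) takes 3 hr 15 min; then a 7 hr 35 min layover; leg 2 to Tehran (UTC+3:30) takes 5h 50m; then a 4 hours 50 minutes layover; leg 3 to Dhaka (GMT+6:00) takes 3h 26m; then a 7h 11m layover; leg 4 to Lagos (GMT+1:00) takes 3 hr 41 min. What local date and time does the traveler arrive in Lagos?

8:35 PM on Dec 24

Convert departure to UTC: 12:47 PM − 5:00 = 7:47 AM UTC on Dec 23.
Add 3 hours 15 minutes leg 1 → 11:02 AM UTC.
Add 7 hours 35 minutes layover in Anvik Crossing → 6:37 PM UTC.
Add 5 hours and 50 minutes leg 2 → 12:27 AM UTC (Dec 24).
Add 4 hours 50 minutes layover in Tehran → 5:17 AM UTC.
Add 3 hours 26 minutes leg 3 → 8:43 AM UTC.
Add 7 hours 11 minutes layover in Dhaka → 3:54 PM UTC.
Add 3 hours 41 minutes leg 4 → 7:35 PM UTC.
Lagos is UTC+1:00, so local arrival = 7:35 PM + 1:00 = 8:35 PM on Dec 24.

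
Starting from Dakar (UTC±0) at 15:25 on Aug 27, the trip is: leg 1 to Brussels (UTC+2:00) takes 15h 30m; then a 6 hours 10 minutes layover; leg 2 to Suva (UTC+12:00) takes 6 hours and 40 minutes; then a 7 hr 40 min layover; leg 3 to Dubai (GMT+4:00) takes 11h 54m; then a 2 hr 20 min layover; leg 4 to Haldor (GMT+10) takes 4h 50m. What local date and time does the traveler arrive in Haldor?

08:29 on August 30

Dakar is at UTC+0, so departure is already 15:25 UTC on Aug 27.
Add 15 hours and 30 minutes leg 1 → 06:55 UTC (Aug 28).
Add 6 hours and 10 minutes layover in Brussels → 13:05 UTC.
Add 6 hours and 40 minutes leg 2 → 19:45 UTC.
Add 7 hours 40 minutes layover in Suva → 03:25 UTC (Aug 29).
Add 11 hours and 54 minutes leg 3 → 15:19 UTC.
Add 2 hours and 20 minutes layover in Dubai → 17:39 UTC.
Add 4 hours 50 minutes leg 4 → 22:29 UTC.
Haldor is UTC+10:00, so local arrival = 22:29 + 10:00 = 08:29 on Aug 30.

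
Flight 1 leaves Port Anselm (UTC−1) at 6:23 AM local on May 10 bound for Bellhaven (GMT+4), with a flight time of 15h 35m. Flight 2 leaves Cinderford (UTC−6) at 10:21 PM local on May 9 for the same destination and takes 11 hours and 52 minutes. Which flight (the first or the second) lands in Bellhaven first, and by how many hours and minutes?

Flight 1 in UTC: 6:23 AM + 1:00 = 7:23 AM on May 10.
+15 hours and 35 minutes → arrive 10:58 PM UTC on May 10.
Flight 2 in UTC: 10:21 PM + 6:00 = 4:21 AM on May 10.
+11 hours and 52 minutes → arrive 4:13 PM UTC on May 10.
Flight 2 lands earlier by 6 hours 45 minutes.

the second, by 6 hours 45 minutes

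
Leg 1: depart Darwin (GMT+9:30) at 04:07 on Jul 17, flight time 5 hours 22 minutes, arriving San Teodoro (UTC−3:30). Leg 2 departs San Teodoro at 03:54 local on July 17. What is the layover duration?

7 hours 25 minutes

Convert departure to UTC: 04:07 − 9:30 = 18:37 UTC on Jul 16.
Add 5 hours and 22 minutes flight time → 23:59 UTC.
San Teodoro is UTC−3:30, so local arrival = 23:59 − 3:30 = 20:29 on Jul 16.
Layover = 03:54 − 20:29 (+1 day) = 7 hours 25 minutes.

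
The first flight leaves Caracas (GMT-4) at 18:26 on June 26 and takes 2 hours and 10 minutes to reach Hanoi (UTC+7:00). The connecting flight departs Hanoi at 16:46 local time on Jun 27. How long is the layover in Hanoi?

Convert departure to UTC: 18:26 + 4:00 = 22:26 UTC on Jun 26.
Add 2 hours 10 minutes flight time → 00:36 UTC (Jun 27).
Hanoi is UTC+7:00, so local arrival = 00:36 + 7:00 = 07:36 on Jun 27.
Layover = 16:46 − 07:36 = 9 hours 10 minutes.

9 hours 10 minutes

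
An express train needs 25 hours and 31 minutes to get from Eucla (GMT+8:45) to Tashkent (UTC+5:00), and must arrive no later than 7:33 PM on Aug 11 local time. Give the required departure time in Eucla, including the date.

Target arrival in UTC: 7:33 PM − 5:00 = 2:33 PM on Aug 11.
Subtract 25 hours and 31 minutes → departure 1:02 PM UTC on Aug 10.
Eucla is UTC+8:45: 1:02 PM + 8:45 = 9:47 PM on Aug 10.

9:47 PM on August 10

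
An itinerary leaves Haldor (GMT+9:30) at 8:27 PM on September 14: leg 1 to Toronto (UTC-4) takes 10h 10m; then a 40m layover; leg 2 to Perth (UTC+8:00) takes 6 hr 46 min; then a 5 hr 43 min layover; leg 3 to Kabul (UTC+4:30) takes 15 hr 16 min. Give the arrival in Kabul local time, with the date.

6:02 AM on Sep 16

Convert departure to UTC: 8:27 PM − 9:30 = 10:57 AM UTC on Sep 14.
Add 10 hours 10 minutes leg 1 → 9:07 PM UTC.
Add 40 minutes layover in Toronto → 9:47 PM UTC.
Add 6 hours 46 minutes leg 2 → 4:33 AM UTC (Sep 15).
Add 5 hours and 43 minutes layover in Perth → 10:16 AM UTC.
Add 15 hours and 16 minutes leg 3 → 1:32 AM UTC (Sep 16).
Kabul is UTC+4:30, so local arrival = 1:32 AM + 4:30 = 6:02 AM on Sep 16.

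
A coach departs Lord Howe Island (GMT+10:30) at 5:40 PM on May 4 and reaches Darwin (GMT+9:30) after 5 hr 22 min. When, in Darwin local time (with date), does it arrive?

10:02 PM on May 4

Convert departure to UTC: 5:40 PM − 10:30 = 7:10 AM UTC on May 4.
Add 5 hours and 22 minutes travel time → 12:32 PM UTC.
Darwin is UTC+9:30, so local arrival = 12:32 PM + 9:30 = 10:02 PM on May 4.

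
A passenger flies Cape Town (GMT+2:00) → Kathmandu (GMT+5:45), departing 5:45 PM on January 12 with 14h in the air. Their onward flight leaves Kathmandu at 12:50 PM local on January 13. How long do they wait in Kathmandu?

1 hour 20 minutes

Convert departure to UTC: 5:45 PM − 2:00 = 3:45 PM UTC on Jan 12.
Add 14 hours flight time → 5:45 AM UTC (Jan 13).
Kathmandu is UTC+5:45, so local arrival = 5:45 AM + 5:45 = 11:30 AM on Jan 13.
Layover = 12:50 PM − 11:30 AM = 1 hour 20 minutes.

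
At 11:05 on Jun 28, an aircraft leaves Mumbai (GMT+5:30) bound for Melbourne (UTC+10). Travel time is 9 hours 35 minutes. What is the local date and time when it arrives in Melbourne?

Convert departure to UTC: 11:05 − 5:30 = 05:35 UTC on Jun 28.
Add 9 hours 35 minutes travel time → 15:10 UTC.
Melbourne is UTC+10:00, so local arrival = 15:10 + 10:00 = 01:10 on Jun 29.

01:10 on June 29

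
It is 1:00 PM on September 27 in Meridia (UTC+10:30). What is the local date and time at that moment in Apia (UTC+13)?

In UTC: 1:00 PM − 10:30 = 2:30 AM on Sep 27.
Apia is UTC+13:00: 2:30 AM + 13:00 = 3:30 PM on Sep 27.

3:30 PM on September 27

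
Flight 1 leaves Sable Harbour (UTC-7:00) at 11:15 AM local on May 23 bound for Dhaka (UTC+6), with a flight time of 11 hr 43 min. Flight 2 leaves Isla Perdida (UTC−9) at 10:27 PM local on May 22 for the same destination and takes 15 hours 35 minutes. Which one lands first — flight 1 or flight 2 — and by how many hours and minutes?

the second, by 6 hours 56 minutes

Flight 1 in UTC: 11:15 AM + 7:00 = 6:15 PM on May 23.
+11 hours 43 minutes → arrive 5:58 AM UTC on May 24.
Flight 2 in UTC: 10:27 PM + 9:00 = 7:27 AM on May 23.
+15 hours 35 minutes → arrive 11:02 PM UTC on May 23.
Flight 2 lands earlier by 6 hours 56 minutes.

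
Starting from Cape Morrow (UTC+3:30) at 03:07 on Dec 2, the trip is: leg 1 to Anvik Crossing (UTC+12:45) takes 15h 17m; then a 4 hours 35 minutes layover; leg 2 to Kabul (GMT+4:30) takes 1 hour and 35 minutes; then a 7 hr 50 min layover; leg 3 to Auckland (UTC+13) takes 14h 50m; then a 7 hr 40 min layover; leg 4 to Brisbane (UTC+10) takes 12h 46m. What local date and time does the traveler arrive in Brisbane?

02:10 on December 5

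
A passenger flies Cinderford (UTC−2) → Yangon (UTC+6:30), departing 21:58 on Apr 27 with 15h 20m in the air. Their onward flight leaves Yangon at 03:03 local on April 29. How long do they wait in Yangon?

Convert departure to UTC: 21:58 + 2:00 = 23:58 UTC on Apr 27.
Add 15 hours and 20 minutes flight time → 15:18 UTC (Apr 28).
Yangon is UTC+6:30, so local arrival = 15:18 + 6:30 = 21:48 on Apr 28.
Layover = 03:03 − 21:48 (+1 day) = 5 hours 15 minutes.

5 hours 15 minutes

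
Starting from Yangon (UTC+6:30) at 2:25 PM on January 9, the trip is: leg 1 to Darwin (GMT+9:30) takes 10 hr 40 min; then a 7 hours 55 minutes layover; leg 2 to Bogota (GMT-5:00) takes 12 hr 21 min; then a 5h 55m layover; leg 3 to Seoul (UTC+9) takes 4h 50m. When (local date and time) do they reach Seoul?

10:36 AM on January 11

Convert departure to UTC: 2:25 PM − 6:30 = 7:55 AM UTC on Jan 9.
Add 10 hours and 40 minutes leg 1 → 6:35 PM UTC.
Add 7 hours and 55 minutes layover in Darwin → 2:30 AM UTC (Jan 10).
Add 12 hours and 21 minutes leg 2 → 2:51 PM UTC.
Add 5 hours and 55 minutes layover in Bogota → 8:46 PM UTC.
Add 4 hours and 50 minutes leg 3 → 1:36 AM UTC (Jan 11).
Seoul is UTC+9:00, so local arrival = 1:36 AM + 9:00 = 10:36 AM on Jan 11.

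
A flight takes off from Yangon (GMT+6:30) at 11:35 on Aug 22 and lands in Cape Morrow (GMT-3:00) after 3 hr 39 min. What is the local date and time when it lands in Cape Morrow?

05:44 on August 22

Cape Morrow is 9:30 behind Yangon.
After 3 hours 39 minutes it is 15:14 in Yangon.
Shift by the zone difference: 15:14 − 9:30 = 05:44 on Aug 22 in Cape Morrow.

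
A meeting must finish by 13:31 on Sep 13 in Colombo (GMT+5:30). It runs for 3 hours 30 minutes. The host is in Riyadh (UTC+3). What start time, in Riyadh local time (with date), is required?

07:31 on September 13

Target end time in UTC: 13:31 − 5:30 = 08:01 on Sep 13.
Subtract 3 hours 30 minutes → start 04:31 UTC on Sep 13.
Riyadh is UTC+3:00: 04:31 + 3:00 = 07:31 on Sep 13.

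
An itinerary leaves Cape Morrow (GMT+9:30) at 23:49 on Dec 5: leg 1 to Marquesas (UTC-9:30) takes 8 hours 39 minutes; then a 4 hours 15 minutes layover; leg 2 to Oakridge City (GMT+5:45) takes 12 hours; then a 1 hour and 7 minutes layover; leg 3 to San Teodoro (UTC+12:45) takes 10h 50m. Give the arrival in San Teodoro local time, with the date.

15:55 on December 7

Convert departure to UTC: 23:49 − 9:30 = 14:19 UTC on Dec 5.
Add 8 hours 39 minutes leg 1 → 22:58 UTC.
Add 4 hours and 15 minutes layover in Marquesas → 03:13 UTC (Dec 6).
Add 12 hours leg 2 → 15:13 UTC.
Add 1 hour and 7 minutes layover in Oakridge City → 16:20 UTC.
Add 10 hours and 50 minutes leg 3 → 03:10 UTC (Dec 7).
San Teodoro is UTC+12:45, so local arrival = 03:10 + 12:45 = 15:55 on Dec 7.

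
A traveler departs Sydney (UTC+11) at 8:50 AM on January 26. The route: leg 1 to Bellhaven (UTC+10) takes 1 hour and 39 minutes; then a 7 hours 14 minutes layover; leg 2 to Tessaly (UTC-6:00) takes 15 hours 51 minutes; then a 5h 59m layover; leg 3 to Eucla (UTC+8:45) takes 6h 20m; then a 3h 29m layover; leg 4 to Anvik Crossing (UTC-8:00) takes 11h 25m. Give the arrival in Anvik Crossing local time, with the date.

Convert departure to UTC: 8:50 AM − 11:00 = 9:50 PM UTC on Jan 25.
Add 1 hour and 39 minutes leg 1 → 11:29 PM UTC.
Add 7 hours and 14 minutes layover in Bellhaven → 6:43 AM UTC (Jan 26).
Add 15 hours and 51 minutes leg 2 → 10:34 PM UTC.
Add 5 hours and 59 minutes layover in Tessaly → 4:33 AM UTC (Jan 27).
Add 6 hours 20 minutes leg 3 → 10:53 AM UTC.
Add 3 hours 29 minutes layover in Eucla → 2:22 PM UTC.
Add 11 hours and 25 minutes leg 4 → 1:47 AM UTC (Jan 28).
Anvik Crossing is UTC−8:00, so local arrival = 1:47 AM − 8:00 = 5:47 PM on Jan 27.

5:47 PM on January 27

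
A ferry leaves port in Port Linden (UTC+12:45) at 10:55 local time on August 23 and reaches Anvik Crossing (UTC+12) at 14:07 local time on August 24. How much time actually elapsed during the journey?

Departure in UTC: 10:55 − 12:45 = 22:10 on Aug 22.
Arrival in UTC: 14:07 − 12:00 = 02:07 on Aug 24.
Elapsed = 02:07 − 22:10 (+2 days) = 27 hours 57 minutes.

27 hours 57 minutes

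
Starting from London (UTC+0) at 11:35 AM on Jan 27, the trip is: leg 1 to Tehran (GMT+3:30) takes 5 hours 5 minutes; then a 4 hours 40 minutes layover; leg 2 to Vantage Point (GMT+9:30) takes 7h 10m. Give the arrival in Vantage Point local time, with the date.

London is at UTC+0, so departure is already 11:35 AM UTC on Jan 27.
Add 5 hours and 5 minutes leg 1 → 4:40 PM UTC.
Add 4 hours 40 minutes layover in Tehran → 9:20 PM UTC.
Add 7 hours and 10 minutes leg 2 → 4:30 AM UTC (Jan 28).
Vantage Point is UTC+9:30, so local arrival = 4:30 AM + 9:30 = 2:00 PM on Jan 28.

2:00 PM on Jan 28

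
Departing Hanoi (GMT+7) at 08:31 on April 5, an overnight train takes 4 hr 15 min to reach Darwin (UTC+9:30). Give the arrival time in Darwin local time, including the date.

Darwin is 2:30 ahead of Hanoi.
After 4 hours and 15 minutes it is 12:46 in Hanoi.
Shift by the zone difference: 12:46 + 2:30 = 15:16 on Apr 5 in Darwin.

15:16 on Apr 5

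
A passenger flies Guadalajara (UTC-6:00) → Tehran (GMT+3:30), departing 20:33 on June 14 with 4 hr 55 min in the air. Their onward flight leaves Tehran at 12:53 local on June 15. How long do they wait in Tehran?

1 hour 55 minutes

Convert departure to UTC: 20:33 + 6:00 = 02:33 UTC on Jun 15.
Add 4 hours 55 minutes flight time → 07:28 UTC.
Tehran is UTC+3:30, so local arrival = 07:28 + 3:30 = 10:58 on Jun 15.
Layover = 12:53 − 10:58 = 1 hour 55 minutes.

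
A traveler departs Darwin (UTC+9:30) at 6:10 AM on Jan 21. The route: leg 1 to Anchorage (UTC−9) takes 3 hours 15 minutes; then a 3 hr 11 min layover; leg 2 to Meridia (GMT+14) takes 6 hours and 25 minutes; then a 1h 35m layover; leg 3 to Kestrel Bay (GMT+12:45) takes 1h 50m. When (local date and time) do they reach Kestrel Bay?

Convert departure to UTC: 6:10 AM − 9:30 = 8:40 PM UTC on Jan 20.
Add 3 hours 15 minutes leg 1 → 11:55 PM UTC.
Add 3 hours 11 minutes layover in Anchorage → 3:06 AM UTC (Jan 21).
Add 6 hours and 25 minutes leg 2 → 9:31 AM UTC.
Add 1 hour 35 minutes layover in Meridia → 11:06 AM UTC.
Add 1 hour 50 minutes leg 3 → 12:56 PM UTC.
Kestrel Bay is UTC+12:45, so local arrival = 12:56 PM + 12:45 = 1:41 AM on Jan 22.

1:41 AM on January 22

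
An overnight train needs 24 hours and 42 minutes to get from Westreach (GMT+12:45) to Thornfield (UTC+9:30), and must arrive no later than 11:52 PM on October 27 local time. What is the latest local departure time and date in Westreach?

Target arrival in UTC: 11:52 PM − 9:30 = 2:22 PM on Oct 27.
Subtract 24 hours 42 minutes → departure 1:40 PM UTC on Oct 26.
Westreach is UTC+12:45: 1:40 PM + 12:45 = 2:25 AM on Oct 27.

2:25 AM on October 27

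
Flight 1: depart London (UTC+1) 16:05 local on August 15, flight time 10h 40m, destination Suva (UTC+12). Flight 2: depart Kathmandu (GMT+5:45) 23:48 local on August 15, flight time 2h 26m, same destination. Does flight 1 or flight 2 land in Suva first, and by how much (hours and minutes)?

the second, by 5 hours 16 minutes

Flight 1 in UTC: 16:05 − 1:00 = 15:05 on Aug 15.
+10 hours and 40 minutes → arrive 01:45 UTC on Aug 16.
Flight 2 in UTC: 23:48 − 5:45 = 18:03 on Aug 15.
+2 hours and 26 minutes → arrive 20:29 UTC on Aug 15.
Flight 2 lands earlier by 5 hours 16 minutes.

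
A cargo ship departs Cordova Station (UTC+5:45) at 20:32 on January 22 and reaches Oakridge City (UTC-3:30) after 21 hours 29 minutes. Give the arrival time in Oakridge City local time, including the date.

Oakridge City is 9:15 behind Cordova Station.
After 21 hours 29 minutes it is 18:01 (Jan 23) in Cordova Station.
Shift by the zone difference: 18:01 − 9:15 = 08:46 on Jan 23 in Oakridge City.

08:46 on January 23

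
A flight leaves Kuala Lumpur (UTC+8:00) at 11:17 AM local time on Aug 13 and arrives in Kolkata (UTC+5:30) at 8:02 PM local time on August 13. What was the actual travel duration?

11 hours 15 minutes

Kolkata is 2:30 behind Kuala Lumpur.
Clock-face elapsed time (ignoring zones) is 8 hours 45 minutes.
Actual elapsed = 8 hours 45 minutes + 2:30 = 11 hours 15 minutes.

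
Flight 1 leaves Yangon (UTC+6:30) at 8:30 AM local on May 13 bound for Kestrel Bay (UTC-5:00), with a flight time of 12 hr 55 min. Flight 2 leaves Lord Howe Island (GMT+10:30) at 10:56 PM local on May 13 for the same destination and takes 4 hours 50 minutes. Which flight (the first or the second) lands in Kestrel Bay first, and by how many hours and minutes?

the first, by 2 hours 21 minutes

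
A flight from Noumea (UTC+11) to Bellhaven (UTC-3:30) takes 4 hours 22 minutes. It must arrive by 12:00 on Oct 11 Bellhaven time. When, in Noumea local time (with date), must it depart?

Target arrival in UTC: 12:00 + 3:30 = 15:30 on Oct 11.
Subtract 4 hours and 22 minutes → departure 11:08 UTC on Oct 11.
Noumea is UTC+11:00: 11:08 + 11:00 = 22:08 on Oct 11.

22:08 on October 11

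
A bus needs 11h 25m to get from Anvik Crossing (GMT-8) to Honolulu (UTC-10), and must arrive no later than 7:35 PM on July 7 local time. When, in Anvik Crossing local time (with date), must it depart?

Target arrival in UTC: 7:35 PM + 10:00 = 5:35 AM on Jul 8.
Subtract 11 hours 25 minutes → departure 6:10 PM UTC on Jul 7.
Anvik Crossing is UTC−8:00: 6:10 PM − 8:00 = 10:10 AM on Jul 7.

10:10 AM on Jul 7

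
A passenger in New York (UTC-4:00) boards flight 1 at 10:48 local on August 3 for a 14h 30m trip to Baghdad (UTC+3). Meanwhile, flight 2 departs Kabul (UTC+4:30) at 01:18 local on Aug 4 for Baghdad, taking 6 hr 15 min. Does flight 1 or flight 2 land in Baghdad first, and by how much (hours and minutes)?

the second, by 2 hours 15 minutes

Flight 1 in UTC: 10:48 + 4:00 = 14:48 on Aug 3.
+14 hours and 30 minutes → arrive 05:18 UTC on Aug 4.
Flight 2 in UTC: 01:18 − 4:30 = 20:48 on Aug 3.
+6 hours and 15 minutes → arrive 03:03 UTC on Aug 4.
Flight 2 lands earlier by 2 hours 15 minutes.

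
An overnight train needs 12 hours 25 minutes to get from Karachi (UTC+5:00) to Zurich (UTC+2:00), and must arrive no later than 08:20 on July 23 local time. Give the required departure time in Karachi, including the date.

22:55 on Jul 22

Target arrival in UTC: 08:20 − 2:00 = 06:20 on Jul 23.
Subtract 12 hours and 25 minutes → departure 17:55 UTC on Jul 22.
Karachi is UTC+5:00: 17:55 + 5:00 = 22:55 on Jul 22.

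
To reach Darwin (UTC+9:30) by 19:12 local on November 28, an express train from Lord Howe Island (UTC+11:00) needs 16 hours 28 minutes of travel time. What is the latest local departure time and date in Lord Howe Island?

Target arrival in UTC: 19:12 − 9:30 = 09:42 on Nov 28.
Subtract 16 hours 28 minutes → departure 17:14 UTC on Nov 27.
Lord Howe Island is UTC+11:00: 17:14 + 11:00 = 04:14 on Nov 28.

04:14 on November 28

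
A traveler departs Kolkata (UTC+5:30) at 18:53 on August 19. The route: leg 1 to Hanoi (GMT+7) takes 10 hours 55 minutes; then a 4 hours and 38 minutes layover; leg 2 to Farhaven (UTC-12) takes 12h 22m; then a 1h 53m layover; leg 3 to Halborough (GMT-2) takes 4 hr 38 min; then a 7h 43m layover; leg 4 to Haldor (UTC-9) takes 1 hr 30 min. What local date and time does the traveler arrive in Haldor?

00:02 on Aug 21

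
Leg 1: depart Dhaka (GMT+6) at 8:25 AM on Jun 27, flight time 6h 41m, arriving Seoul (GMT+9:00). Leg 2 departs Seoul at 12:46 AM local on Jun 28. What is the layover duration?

Convert departure to UTC: 8:25 AM − 6:00 = 2:25 AM UTC on Jun 27.
Add 6 hours and 41 minutes flight time → 9:06 AM UTC.
Seoul is UTC+9:00, so local arrival = 9:06 AM + 9:00 = 6:06 PM on Jun 27.
Layover = 12:46 AM − 6:06 PM (+1 day) = 6 hours 40 minutes.

6 hours 40 minutes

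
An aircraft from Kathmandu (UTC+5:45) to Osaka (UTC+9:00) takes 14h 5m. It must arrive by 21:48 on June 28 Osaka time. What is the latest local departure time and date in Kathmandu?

Target arrival in UTC: 21:48 − 9:00 = 12:48 on Jun 28.
Subtract 14 hours 5 minutes → departure 22:43 UTC on Jun 27.
Kathmandu is UTC+5:45: 22:43 + 5:45 = 04:28 on Jun 28.

04:28 on June 28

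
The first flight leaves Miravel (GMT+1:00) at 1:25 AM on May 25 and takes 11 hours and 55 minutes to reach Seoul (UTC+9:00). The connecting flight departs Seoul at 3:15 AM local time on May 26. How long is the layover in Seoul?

Convert departure to UTC: 1:25 AM − 1:00 = 12:25 AM UTC on May 25.
Add 11 hours 55 minutes flight time → 12:20 PM UTC.
Seoul is UTC+9:00, so local arrival = 12:20 PM + 9:00 = 9:20 PM on May 25.
Layover = 3:15 AM − 9:20 PM (+1 day) = 5 hours 55 minutes.

5 hours 55 minutes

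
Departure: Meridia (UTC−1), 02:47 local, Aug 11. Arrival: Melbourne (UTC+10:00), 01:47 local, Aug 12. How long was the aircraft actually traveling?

Melbourne is 11:00 ahead of Meridia.
Clock-face elapsed time (ignoring zones) is 23 hours.
Actual elapsed = 23 hours − 11:00 = 12 hours.

12 hours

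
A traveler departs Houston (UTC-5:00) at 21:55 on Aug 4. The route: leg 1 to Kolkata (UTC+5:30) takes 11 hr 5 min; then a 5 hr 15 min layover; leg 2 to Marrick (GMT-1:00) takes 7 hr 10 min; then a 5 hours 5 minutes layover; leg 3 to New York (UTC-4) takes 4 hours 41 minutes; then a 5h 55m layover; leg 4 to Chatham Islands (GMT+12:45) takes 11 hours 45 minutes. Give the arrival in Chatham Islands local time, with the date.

18:36 on August 7

Convert departure to UTC: 21:55 + 5:00 = 02:55 UTC on Aug 5.
Add 11 hours 5 minutes leg 1 → 14:00 UTC.
Add 5 hours and 15 minutes layover in Kolkata → 19:15 UTC.
Add 7 hours 10 minutes leg 2 → 02:25 UTC (Aug 6).
Add 5 hours 5 minutes layover in Marrick → 07:30 UTC.
Add 4 hours and 41 minutes leg 3 → 12:11 UTC.
Add 5 hours 55 minutes layover in New York → 18:06 UTC.
Add 11 hours 45 minutes leg 4 → 05:51 UTC (Aug 7).
Chatham Islands is UTC+12:45, so local arrival = 05:51 + 12:45 = 18:36 on Aug 7.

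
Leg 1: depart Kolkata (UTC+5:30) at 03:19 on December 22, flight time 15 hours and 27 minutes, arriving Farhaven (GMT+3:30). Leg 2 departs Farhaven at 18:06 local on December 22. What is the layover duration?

1 hour 20 minutes

Convert departure to UTC: 03:19 − 5:30 = 21:49 UTC on Dec 21.
Add 15 hours 27 minutes flight time → 13:16 UTC (Dec 22).
Farhaven is UTC+3:30, so local arrival = 13:16 + 3:30 = 16:46 on Dec 22.
Layover = 18:06 − 16:46 = 1 hour 20 minutes.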